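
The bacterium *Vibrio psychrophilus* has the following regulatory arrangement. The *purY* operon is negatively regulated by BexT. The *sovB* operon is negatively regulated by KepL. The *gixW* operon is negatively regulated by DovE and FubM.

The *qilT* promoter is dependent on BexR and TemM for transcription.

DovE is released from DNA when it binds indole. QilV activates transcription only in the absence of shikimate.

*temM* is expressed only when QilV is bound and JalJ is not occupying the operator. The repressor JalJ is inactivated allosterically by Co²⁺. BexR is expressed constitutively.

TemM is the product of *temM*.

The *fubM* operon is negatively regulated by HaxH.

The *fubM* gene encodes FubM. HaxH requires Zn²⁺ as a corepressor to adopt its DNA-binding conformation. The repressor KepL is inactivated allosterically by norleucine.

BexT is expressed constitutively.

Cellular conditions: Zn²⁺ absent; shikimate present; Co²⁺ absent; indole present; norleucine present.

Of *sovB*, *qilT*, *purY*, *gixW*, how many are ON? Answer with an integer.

1

Norleucine is present, so KepL is inactive.
With no repressor bound, *sovB* is transcribed.
→ *sovB* is ON.
BexR is produced constitutively and is active.
Co²⁺ is absent, so JalJ is active.
Shikimate is present, so QilV is inactive.
With repressor JalJ bound, *temM* is not transcribed.
So TemM is not produced.
Required activator TemM is absent, so *qilT* is not transcribed.
→ *qilT* is OFF.
BexT is produced constitutively and is active.
With repressor BexT bound, *purY* is not transcribed.
→ *purY* is OFF.
Indole is present, so DovE is inactive.
Zn²⁺ is absent, so HaxH is inactive.
With no repressor bound, *fubM* is transcribed.
So FubM is produced and active.
With repressor FubM bound, *gixW* is not transcribed.
→ *gixW* is OFF.
1 of the 4 genes is transcribed.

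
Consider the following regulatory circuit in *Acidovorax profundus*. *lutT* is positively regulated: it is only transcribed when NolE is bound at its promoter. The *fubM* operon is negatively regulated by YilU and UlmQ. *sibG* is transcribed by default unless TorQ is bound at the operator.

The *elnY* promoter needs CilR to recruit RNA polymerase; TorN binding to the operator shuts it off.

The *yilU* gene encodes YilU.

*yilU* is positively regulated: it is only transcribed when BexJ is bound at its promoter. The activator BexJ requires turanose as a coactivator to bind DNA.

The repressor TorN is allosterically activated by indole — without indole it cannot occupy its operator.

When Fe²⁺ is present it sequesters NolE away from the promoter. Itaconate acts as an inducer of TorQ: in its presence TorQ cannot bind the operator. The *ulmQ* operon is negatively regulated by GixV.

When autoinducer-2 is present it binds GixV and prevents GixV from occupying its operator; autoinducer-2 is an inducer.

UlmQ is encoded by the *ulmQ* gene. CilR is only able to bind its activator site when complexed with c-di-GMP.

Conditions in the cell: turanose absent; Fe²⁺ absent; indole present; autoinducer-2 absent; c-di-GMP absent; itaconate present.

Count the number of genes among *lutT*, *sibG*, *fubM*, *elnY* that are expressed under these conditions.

Fe²⁺ is absent, so NolE is active.
No repressor is bound and NolE is active, so *lutT* is transcribed.
→ *lutT* is ON.
Itaconate is present, so TorQ is inactive.
With no repressor bound, *sibG* is transcribed.
→ *sibG* is ON.
Turanose is absent, so BexJ is inactive.
Required activator BexJ is absent, so *yilU* is not transcribed.
So YilU is not produced.
Autoinducer-2 is absent, so GixV is active.
With repressor GixV bound, *ulmQ* is not transcribed.
So UlmQ is not produced.
With no repressor bound, *fubM* is transcribed.
→ *fubM* is ON.
c-di-GMP is absent, so CilR is inactive.
Indole is present, so TorN is active.
With repressor TorN bound, *elnY* is not transcribed.
→ *elnY* is OFF.
3 of the 4 genes are transcribed.

3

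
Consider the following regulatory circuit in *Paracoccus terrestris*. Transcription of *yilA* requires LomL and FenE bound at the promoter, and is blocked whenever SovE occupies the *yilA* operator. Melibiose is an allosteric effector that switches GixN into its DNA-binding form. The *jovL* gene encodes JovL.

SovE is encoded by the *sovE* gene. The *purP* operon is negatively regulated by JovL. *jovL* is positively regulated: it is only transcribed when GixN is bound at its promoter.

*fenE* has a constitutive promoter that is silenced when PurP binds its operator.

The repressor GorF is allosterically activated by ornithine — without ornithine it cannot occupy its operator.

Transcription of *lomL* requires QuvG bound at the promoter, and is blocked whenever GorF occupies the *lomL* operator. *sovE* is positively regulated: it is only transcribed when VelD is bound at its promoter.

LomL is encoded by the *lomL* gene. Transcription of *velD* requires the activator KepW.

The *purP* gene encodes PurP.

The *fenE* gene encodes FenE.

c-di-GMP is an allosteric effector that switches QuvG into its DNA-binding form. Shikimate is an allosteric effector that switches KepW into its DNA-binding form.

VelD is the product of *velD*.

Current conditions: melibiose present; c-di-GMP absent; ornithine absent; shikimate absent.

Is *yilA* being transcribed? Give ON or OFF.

c-di-GMP is absent, so QuvG is inactive.
Ornithine is absent, so GorF is inactive.
Required activator QuvG is absent, so *lomL* is not transcribed.
So LomL is not produced.
Shikimate is absent, so KepW is inactive.
Required activator KepW is absent, so *velD* is not transcribed.
So VelD is not produced.
Required activator VelD is absent, so *sovE* is not transcribed.
So SovE is not produced.
Melibiose is present, so GixN is active.
No repressor is bound and GixN is active, so *jovL* is transcribed.
So JovL is produced and active.
With repressor JovL bound, *purP* is not transcribed.
So PurP is not produced.
With no repressor bound, *fenE* is transcribed.
So FenE is produced and active.
Required activator LomL is absent, so *yilA* is not transcribed.

OFF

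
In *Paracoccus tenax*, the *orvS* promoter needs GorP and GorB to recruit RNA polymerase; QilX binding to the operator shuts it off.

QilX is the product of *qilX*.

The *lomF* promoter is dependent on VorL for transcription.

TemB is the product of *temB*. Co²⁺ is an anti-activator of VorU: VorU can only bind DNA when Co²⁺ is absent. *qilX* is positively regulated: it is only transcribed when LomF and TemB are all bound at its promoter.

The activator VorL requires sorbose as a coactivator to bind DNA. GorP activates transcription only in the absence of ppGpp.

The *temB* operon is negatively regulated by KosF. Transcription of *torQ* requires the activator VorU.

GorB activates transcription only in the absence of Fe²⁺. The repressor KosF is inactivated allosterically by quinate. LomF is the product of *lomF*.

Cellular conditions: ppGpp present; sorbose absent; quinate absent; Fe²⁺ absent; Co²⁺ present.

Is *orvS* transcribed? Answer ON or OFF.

ppGpp is present, so GorP is inactive.
Sorbose is absent, so VorL is inactive.
Required activator VorL is absent, so *lomF* is not transcribed.
So LomF is not produced.
Quinate is absent, so KosF is active.
With repressor KosF bound, *temB* is not transcribed.
So TemB is not produced.
Required activator LomF is absent, so *qilX* is not transcribed.
So QilX is not produced.
Fe²⁺ is absent, so GorB is active.
Required activator GorP is absent, so *orvS* is not transcribed.

OFF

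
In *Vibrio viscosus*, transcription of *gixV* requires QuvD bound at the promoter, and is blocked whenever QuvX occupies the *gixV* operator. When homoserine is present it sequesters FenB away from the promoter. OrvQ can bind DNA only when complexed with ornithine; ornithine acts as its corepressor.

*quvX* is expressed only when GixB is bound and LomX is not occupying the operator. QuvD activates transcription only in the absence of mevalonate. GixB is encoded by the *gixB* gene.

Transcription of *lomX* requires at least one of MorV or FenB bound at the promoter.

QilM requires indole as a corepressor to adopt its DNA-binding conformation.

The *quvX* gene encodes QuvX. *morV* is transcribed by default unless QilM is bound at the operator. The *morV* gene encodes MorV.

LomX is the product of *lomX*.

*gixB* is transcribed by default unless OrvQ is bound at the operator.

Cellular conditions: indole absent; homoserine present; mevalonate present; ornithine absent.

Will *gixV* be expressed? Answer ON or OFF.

OFF

Mevalonate is present, so QuvD is inactive.
Ornithine is absent, so OrvQ is inactive.
With no repressor bound, *gixB* is transcribed.
So GixB is produced and active.
Indole is absent, so QilM is inactive.
With no repressor bound, *morV* is transcribed.
So MorV is produced and active.
Homoserine is present, so FenB is inactive.
Activator MorV is present, so *lomX* is transcribed.
So LomX is produced and active.
With repressor LomX bound, *quvX* is not transcribed.
So QuvX is not produced.
Required activator QuvD is absent, so *gixV* is not transcribed.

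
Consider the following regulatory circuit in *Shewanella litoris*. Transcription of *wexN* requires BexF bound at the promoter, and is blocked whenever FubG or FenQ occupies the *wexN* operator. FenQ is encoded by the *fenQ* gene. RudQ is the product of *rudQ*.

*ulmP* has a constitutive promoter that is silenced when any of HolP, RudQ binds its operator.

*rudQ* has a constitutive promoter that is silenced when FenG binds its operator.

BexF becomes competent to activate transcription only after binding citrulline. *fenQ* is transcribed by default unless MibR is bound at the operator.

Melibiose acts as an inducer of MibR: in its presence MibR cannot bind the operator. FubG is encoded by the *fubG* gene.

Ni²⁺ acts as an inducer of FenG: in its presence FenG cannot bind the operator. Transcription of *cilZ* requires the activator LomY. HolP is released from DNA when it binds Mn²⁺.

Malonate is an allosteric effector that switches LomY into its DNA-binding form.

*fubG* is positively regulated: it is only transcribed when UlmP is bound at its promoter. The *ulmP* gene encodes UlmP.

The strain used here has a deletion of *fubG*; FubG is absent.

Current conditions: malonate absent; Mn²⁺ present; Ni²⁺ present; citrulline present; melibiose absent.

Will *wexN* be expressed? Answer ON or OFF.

ON

FubG is non-functional in this strain, so it has no effect.
Melibiose is absent, so MibR is active.
With repressor MibR bound, *fenQ* is not transcribed.
So FenQ is not produced.
Citrulline is present, so BexF is active.
No repressor is bound and BexF is active, so *wexN* is transcribed.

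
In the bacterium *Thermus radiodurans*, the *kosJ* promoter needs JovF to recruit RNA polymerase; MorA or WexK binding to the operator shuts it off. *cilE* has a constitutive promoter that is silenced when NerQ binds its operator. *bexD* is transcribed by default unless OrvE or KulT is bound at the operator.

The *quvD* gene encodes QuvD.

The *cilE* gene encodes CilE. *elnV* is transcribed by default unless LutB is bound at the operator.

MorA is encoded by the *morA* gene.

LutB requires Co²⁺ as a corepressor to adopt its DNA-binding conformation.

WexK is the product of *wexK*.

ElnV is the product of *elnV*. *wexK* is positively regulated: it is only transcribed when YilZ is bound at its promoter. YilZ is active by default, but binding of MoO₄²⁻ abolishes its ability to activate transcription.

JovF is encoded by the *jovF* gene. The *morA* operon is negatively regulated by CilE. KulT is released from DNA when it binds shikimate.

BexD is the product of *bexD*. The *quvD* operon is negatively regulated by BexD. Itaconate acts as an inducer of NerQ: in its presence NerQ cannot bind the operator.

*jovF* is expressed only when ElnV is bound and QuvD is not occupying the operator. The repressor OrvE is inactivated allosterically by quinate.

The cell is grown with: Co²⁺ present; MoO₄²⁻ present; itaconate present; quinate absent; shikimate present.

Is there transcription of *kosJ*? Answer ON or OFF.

OFF

Co²⁺ is present, so LutB is active.
With repressor LutB bound, *elnV* is not transcribed.
So ElnV is not produced.
Quinate is absent, so OrvE is active.
Shikimate is present, so KulT is inactive.
With repressor OrvE bound, *bexD* is not transcribed.
So BexD is not produced.
With no repressor bound, *quvD* is transcribed.
So QuvD is produced and active.
With repressor QuvD bound, *jovF* is not transcribed.
So JovF is not produced.
Itaconate is present, so NerQ is inactive.
With no repressor bound, *cilE* is transcribed.
So CilE is produced and active.
With repressor CilE bound, *morA* is not transcribed.
So MorA is not produced.
MoO₄²⁻ is present, so YilZ is inactive.
Required activator YilZ is absent, so *wexK* is not transcribed.
So WexK is not produced.
Required activator JovF is absent, so *kosJ* is not transcribed.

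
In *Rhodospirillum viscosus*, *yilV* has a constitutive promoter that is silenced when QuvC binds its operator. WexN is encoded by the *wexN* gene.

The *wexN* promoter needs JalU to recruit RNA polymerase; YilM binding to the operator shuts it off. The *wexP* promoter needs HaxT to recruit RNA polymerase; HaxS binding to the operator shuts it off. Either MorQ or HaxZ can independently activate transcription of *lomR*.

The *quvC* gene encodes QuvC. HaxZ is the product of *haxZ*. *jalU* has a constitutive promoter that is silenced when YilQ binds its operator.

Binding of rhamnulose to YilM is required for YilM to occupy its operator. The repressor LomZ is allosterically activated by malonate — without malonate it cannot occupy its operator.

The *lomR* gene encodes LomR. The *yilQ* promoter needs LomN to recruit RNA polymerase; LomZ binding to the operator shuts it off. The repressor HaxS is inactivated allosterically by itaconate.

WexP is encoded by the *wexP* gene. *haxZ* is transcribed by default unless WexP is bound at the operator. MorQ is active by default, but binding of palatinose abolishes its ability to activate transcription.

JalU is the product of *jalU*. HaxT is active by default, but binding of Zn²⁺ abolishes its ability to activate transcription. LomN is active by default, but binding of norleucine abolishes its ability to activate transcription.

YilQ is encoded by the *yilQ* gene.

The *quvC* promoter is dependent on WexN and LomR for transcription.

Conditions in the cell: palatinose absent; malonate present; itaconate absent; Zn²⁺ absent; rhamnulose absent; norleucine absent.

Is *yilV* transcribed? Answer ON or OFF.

OFF

Malonate is present, so LomZ is active.
Norleucine is absent, so LomN is active.
With repressor LomZ bound, *yilQ* is not transcribed.
So YilQ is not produced.
With no repressor bound, *jalU* is transcribed.
So JalU is produced and active.
Rhamnulose is absent, so YilM is inactive.
No repressor is bound and JalU is active, so *wexN* is transcribed.
So WexN is produced and active.
Palatinose is absent, so MorQ is active.
Itaconate is absent, so HaxS is active.
Zn²⁺ is absent, so HaxT is active.
With repressor HaxS bound, *wexP* is not transcribed.
So WexP is not produced.
With no repressor bound, *haxZ* is transcribed.
So HaxZ is produced and active.
Activator MorQ is present, so *lomR* is transcribed.
So LomR is produced and active.
No repressor is bound and WexN and LomR are active, so *quvC* is transcribed.
So QuvC is produced and active.
With repressor QuvC bound, *yilV* is not transcribed.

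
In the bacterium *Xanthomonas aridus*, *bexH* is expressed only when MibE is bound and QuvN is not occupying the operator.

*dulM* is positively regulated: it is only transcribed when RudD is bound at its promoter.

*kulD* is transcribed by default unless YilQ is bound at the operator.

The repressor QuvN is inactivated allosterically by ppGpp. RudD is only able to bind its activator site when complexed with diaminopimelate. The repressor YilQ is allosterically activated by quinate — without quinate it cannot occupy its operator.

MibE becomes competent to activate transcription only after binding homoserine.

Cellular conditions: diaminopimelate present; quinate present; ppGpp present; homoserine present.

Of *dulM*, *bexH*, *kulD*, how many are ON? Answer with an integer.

2

Diaminopimelate is present, so RudD is active.
No repressor is bound and RudD is active, so *dulM* is transcribed.
→ *dulM* is ON.
Homoserine is present, so MibE is active.
ppGpp is present, so QuvN is inactive.
No repressor is bound and MibE is active, so *bexH* is transcribed.
→ *bexH* is ON.
Quinate is present, so YilQ is active.
With repressor YilQ bound, *kulD* is not transcribed.
→ *kulD* is OFF.
2 of the 3 genes are transcribed.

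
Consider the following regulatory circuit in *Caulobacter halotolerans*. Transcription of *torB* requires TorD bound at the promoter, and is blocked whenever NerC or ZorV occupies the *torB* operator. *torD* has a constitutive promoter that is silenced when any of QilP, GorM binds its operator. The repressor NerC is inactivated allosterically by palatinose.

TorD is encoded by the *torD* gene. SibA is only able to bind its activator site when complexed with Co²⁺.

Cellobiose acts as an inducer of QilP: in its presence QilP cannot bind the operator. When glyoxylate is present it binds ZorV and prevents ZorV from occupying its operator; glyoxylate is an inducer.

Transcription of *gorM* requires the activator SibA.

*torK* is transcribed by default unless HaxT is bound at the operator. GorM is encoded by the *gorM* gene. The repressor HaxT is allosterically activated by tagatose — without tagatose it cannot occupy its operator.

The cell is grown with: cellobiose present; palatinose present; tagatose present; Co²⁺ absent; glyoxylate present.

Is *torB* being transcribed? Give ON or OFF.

Cellobiose is present, so QilP is inactive.
Co²⁺ is absent, so SibA is inactive.
Required activator SibA is absent, so *gorM* is not transcribed.
So GorM is not produced.
With no repressor bound, *torD* is transcribed.
So TorD is produced and active.
Palatinose is present, so NerC is inactive.
Glyoxylate is present, so ZorV is inactive.
No repressor is bound and TorD is active, so *torB* is transcribed.

ON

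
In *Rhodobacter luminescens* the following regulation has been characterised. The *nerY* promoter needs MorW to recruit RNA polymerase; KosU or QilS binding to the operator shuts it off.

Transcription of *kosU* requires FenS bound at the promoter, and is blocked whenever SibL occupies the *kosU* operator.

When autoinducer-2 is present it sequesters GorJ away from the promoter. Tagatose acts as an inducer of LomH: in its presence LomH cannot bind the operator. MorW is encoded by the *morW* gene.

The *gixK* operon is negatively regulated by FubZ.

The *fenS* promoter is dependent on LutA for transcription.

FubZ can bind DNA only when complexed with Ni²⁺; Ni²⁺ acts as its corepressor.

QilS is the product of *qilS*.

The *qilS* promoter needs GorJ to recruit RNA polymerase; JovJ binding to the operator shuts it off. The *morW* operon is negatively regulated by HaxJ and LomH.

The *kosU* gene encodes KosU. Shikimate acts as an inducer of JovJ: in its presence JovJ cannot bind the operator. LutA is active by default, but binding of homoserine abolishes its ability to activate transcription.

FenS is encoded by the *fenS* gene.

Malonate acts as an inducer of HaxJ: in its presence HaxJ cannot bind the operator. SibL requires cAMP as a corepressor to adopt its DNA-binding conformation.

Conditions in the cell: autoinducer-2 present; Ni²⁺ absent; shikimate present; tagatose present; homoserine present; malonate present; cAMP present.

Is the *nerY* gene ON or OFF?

Homoserine is present, so LutA is inactive.
Required activator LutA is absent, so *fenS* is not transcribed.
So FenS is not produced.
cAMP is present, so SibL is active.
With repressor SibL bound, *kosU* is not transcribed.
So KosU is not produced.
Malonate is present, so HaxJ is inactive.
Tagatose is present, so LomH is inactive.
With no repressor bound, *morW* is transcribed.
So MorW is produced and active.
Autoinducer-2 is present, so GorJ is inactive.
Shikimate is present, so JovJ is inactive.
Required activator GorJ is absent, so *qilS* is not transcribed.
So QilS is not produced.
No repressor is bound and MorW is active, so *nerY* is transcribed.

ON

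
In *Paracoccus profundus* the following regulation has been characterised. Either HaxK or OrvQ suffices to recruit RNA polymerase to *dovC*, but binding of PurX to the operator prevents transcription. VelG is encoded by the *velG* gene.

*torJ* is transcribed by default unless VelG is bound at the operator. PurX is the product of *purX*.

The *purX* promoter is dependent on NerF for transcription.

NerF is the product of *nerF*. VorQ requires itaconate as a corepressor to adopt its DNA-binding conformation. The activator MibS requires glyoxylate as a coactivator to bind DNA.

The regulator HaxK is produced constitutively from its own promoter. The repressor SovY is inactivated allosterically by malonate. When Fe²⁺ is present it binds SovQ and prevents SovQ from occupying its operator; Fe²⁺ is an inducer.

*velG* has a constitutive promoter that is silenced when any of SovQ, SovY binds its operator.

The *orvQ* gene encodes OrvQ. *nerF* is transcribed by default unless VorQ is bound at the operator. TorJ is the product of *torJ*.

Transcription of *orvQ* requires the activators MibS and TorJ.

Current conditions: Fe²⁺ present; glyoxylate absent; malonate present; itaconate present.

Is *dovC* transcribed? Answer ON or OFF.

HaxK is produced constitutively and is active.
Itaconate is present, so VorQ is active.
With repressor VorQ bound, *nerF* is not transcribed.
So NerF is not produced.
Required activator NerF is absent, so *purX* is not transcribed.
So PurX is not produced.
Glyoxylate is absent, so MibS is inactive.
Fe²⁺ is present, so SovQ is inactive.
Malonate is present, so SovY is inactive.
With no repressor bound, *velG* is transcribed.
So VelG is produced and active.
With repressor VelG bound, *torJ* is not transcribed.
So TorJ is not produced.
Required activator MibS is absent, so *orvQ* is not transcribed.
So OrvQ is not produced.
Activator HaxK is present, so *dovC* is transcribed.

ON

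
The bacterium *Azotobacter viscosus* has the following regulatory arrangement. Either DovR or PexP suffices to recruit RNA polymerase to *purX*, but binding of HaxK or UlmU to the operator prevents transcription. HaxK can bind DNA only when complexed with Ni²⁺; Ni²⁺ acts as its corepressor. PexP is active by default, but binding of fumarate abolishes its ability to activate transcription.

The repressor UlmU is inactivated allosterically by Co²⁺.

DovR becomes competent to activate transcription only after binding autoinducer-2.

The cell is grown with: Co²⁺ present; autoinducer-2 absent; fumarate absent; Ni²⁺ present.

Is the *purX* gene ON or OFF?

OFF

Ni²⁺ is present, so HaxK is active.
Autoinducer-2 is absent, so DovR is inactive.
Fumarate is absent, so PexP is active.
Co²⁺ is present, so UlmU is inactive.
With repressor HaxK bound, *purX* is not transcribed.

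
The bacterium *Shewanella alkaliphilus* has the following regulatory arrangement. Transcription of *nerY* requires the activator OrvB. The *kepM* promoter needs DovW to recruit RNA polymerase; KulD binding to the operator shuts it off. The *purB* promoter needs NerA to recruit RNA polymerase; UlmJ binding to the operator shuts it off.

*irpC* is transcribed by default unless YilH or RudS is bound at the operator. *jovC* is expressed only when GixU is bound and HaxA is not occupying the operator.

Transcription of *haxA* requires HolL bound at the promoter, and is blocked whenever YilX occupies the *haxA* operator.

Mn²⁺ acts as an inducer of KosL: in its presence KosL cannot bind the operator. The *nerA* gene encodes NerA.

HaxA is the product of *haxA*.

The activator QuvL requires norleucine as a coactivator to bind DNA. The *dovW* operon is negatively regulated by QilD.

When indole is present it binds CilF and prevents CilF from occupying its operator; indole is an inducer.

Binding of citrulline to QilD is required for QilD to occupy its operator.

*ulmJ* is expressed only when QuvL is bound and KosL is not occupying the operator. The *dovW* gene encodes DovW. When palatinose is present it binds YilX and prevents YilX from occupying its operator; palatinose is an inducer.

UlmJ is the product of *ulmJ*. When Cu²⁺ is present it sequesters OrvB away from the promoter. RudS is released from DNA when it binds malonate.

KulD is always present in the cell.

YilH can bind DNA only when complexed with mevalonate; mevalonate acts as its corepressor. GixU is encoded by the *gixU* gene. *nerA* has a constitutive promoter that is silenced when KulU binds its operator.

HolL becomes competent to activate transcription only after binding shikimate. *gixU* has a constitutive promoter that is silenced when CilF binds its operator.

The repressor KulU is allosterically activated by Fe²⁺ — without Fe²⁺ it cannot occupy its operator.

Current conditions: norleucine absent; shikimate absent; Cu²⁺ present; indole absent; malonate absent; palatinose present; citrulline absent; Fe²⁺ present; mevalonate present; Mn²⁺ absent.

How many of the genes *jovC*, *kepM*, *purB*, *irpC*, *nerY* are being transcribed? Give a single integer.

Indole is absent, so CilF is active.
With repressor CilF bound, *gixU* is not transcribed.
So GixU is not produced.
Shikimate is absent, so HolL is inactive.
Palatinose is present, so YilX is inactive.
Required activator HolL is absent, so *haxA* is not transcribed.
So HaxA is not produced.
Required activator GixU is absent, so *jovC* is not transcribed.
→ *jovC* is OFF.
Citrulline is absent, so QilD is inactive.
With no repressor bound, *dovW* is transcribed.
So DovW is produced and active.
KulD is produced constitutively and is active.
With repressor KulD bound, *kepM* is not transcribed.
→ *kepM* is OFF.
Fe²⁺ is present, so KulU is active.
With repressor KulU bound, *nerA* is not transcribed.
So NerA is not produced.
Norleucine is absent, so QuvL is inactive.
Mn²⁺ is absent, so KosL is active.
With repressor KosL bound, *ulmJ* is not transcribed.
So UlmJ is not produced.
Required activator NerA is absent, so *purB* is not transcribed.
→ *purB* is OFF.
Mevalonate is present, so YilH is active.
Malonate is absent, so RudS is active.
With repressor YilH bound, *irpC* is not transcribed.
→ *irpC* is OFF.
Cu²⁺ is present, so OrvB is inactive.
Required activator OrvB is absent, so *nerY* is not transcribed.
→ *nerY* is OFF.
0 of the 5 genes are transcribed.

0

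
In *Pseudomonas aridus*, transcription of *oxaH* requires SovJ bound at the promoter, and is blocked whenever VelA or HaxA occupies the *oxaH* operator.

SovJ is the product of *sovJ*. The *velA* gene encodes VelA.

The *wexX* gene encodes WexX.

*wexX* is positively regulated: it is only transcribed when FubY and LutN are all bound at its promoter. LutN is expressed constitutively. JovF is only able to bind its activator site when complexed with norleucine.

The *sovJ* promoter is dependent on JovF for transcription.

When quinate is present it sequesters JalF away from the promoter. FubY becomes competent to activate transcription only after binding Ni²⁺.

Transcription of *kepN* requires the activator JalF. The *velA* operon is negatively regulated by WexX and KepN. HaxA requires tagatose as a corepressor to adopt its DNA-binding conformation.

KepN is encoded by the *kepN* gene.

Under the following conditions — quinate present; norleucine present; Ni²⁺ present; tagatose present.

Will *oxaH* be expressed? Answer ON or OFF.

Norleucine is present, so JovF is active.
No repressor is bound and JovF is active, so *sovJ* is transcribed.
So SovJ is produced and active.
Ni²⁺ is present, so FubY is active.
LutN is produced constitutively and is active.
No repressor is bound and FubY and LutN are active, so *wexX* is transcribed.
So WexX is produced and active.
Quinate is present, so JalF is inactive.
Required activator JalF is absent, so *kepN* is not transcribed.
So KepN is not produced.
With repressor WexX bound, *velA* is not transcribed.
So VelA is not produced.
Tagatose is present, so HaxA is active.
With repressor HaxA bound, *oxaH* is not transcribed.

OFF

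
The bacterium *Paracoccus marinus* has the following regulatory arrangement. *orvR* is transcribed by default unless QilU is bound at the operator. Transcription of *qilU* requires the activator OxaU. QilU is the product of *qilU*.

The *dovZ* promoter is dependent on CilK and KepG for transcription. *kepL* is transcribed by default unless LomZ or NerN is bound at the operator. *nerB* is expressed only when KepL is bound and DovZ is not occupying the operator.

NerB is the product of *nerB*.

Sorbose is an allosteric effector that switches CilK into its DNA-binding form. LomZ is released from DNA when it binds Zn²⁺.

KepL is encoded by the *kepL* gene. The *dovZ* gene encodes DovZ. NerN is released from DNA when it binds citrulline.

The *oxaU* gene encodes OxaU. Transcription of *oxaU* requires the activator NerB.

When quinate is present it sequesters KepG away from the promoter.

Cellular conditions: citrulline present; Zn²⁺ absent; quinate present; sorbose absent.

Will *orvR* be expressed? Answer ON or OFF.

Zn²⁺ is absent, so LomZ is active.
Citrulline is present, so NerN is inactive.
With repressor LomZ bound, *kepL* is not transcribed.
So KepL is not produced.
Sorbose is absent, so CilK is inactive.
Quinate is present, so KepG is inactive.
Required activator CilK is absent, so *dovZ* is not transcribed.
So DovZ is not produced.
Required activator KepL is absent, so *nerB* is not transcribed.
So NerB is not produced.
Required activator NerB is absent, so *oxaU* is not transcribed.
So OxaU is not produced.
Required activator OxaU is absent, so *qilU* is not transcribed.
So QilU is not produced.
With no repressor bound, *orvR* is transcribed.

ON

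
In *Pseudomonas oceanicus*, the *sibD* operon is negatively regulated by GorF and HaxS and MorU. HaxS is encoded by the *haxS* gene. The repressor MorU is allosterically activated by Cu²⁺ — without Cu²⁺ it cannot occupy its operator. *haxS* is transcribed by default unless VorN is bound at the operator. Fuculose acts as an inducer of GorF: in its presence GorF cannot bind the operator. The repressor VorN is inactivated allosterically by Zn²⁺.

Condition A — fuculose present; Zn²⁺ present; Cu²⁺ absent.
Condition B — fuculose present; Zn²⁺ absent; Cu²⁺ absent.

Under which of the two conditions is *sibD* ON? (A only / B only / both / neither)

Condition A:
Fuculose is present, so GorF is inactive.
Zn²⁺ is present, so VorN is inactive.
With no repressor bound, *haxS* is transcribed.
So HaxS is produced and active.
Cu²⁺ is absent, so MorU is inactive.
With repressor HaxS bound, *sibD* is not transcribed.
→ *sibD* is OFF in A.
Condition B:
Fuculose is present, so GorF is inactive.
Zn²⁺ is absent, so VorN is active.
With repressor VorN bound, *haxS* is not transcribed.
So HaxS is not produced.
Cu²⁺ is absent, so MorU is inactive.
With no repressor bound, *sibD* is transcribed.
→ *sibD* is ON in B.

B only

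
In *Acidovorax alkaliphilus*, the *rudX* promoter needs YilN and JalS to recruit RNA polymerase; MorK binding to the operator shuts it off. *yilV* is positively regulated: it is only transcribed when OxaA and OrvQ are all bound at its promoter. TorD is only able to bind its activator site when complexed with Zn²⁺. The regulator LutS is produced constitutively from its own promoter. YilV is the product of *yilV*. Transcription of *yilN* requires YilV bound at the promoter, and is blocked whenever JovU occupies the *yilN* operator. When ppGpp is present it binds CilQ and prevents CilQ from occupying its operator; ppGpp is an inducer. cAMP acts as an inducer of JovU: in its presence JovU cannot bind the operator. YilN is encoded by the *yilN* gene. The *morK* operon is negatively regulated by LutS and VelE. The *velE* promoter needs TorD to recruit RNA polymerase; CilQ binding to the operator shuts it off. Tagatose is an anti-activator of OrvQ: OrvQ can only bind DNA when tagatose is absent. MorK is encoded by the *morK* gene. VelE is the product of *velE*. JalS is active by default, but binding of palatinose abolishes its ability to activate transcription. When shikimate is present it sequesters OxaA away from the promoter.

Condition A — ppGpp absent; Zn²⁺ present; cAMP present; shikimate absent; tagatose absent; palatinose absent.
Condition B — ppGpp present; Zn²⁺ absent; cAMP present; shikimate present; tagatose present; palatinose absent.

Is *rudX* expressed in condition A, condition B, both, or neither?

Condition A:
LutS is produced constitutively and is active.
ppGpp is absent, so CilQ is active.
Zn²⁺ is present, so TorD is active.
With repressor CilQ bound, *velE* is not transcribed.
So VelE is not produced.
With repressor LutS bound, *morK* is not transcribed.
So MorK is not produced.
cAMP is present, so JovU is inactive.
Shikimate is absent, so OxaA is active.
Tagatose is absent, so OrvQ is active.
No repressor is bound and OxaA and OrvQ are active, so *yilV* is transcribed.
So YilV is produced and active.
No repressor is bound and YilV is active, so *yilN* is transcribed.
So YilN is produced and active.
Palatinose is absent, so JalS is active.
No repressor is bound and YilN and JalS are active, so *rudX* is transcribed.
→ *rudX* is ON in A.
Condition B:
LutS is produced constitutively and is active.
ppGpp is present, so CilQ is inactive.
Zn²⁺ is absent, so TorD is inactive.
Required activator TorD is absent, so *velE* is not transcribed.
So VelE is not produced.
With repressor LutS bound, *morK* is not transcribed.
So MorK is not produced.
cAMP is present, so JovU is inactive.
Shikimate is present, so OxaA is inactive.
Tagatose is present, so OrvQ is inactive.
Required activator OxaA is absent, so *yilV* is not transcribed.
So YilV is not produced.
Required activator YilV is absent, so *yilN* is not transcribed.
So YilN is not produced.
Palatinose is absent, so JalS is active.
Required activator YilN is absent, so *rudX* is not transcribed.
→ *rudX* is OFF in B.

A only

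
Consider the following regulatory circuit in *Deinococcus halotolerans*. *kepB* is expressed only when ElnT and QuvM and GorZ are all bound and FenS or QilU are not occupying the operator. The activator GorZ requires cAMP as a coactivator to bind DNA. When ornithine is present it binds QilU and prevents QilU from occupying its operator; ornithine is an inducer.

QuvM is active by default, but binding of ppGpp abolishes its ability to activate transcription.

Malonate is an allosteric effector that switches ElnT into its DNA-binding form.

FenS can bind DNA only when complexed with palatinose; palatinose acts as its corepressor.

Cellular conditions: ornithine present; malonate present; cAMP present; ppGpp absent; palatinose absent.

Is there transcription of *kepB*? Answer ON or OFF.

Malonate is present, so ElnT is active.
ppGpp is absent, so QuvM is active.
cAMP is present, so GorZ is active.
Palatinose is absent, so FenS is inactive.
Ornithine is present, so QilU is inactive.
No repressor is bound and ElnT and QuvM and GorZ are active, so *kepB* is transcribed.

ON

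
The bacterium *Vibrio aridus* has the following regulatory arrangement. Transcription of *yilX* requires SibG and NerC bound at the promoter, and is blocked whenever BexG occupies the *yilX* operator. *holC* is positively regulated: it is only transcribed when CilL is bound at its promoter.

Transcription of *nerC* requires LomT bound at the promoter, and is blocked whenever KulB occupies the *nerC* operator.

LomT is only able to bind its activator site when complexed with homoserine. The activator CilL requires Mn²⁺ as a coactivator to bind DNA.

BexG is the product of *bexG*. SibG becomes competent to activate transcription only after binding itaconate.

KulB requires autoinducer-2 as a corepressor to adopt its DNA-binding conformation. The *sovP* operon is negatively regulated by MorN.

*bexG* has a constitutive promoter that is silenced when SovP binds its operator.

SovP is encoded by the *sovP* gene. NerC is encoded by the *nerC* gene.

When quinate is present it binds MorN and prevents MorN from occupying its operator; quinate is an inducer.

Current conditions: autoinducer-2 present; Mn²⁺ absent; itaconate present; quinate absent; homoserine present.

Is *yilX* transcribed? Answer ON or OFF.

OFF

Itaconate is present, so SibG is active.
Homoserine is present, so LomT is active.
Autoinducer-2 is present, so KulB is active.
With repressor KulB bound, *nerC* is not transcribed.
So NerC is not produced.
Quinate is absent, so MorN is active.
With repressor MorN bound, *sovP* is not transcribed.
So SovP is not produced.
With no repressor bound, *bexG* is transcribed.
So BexG is produced and active.
With repressor BexG bound, *yilX* is not transcribed.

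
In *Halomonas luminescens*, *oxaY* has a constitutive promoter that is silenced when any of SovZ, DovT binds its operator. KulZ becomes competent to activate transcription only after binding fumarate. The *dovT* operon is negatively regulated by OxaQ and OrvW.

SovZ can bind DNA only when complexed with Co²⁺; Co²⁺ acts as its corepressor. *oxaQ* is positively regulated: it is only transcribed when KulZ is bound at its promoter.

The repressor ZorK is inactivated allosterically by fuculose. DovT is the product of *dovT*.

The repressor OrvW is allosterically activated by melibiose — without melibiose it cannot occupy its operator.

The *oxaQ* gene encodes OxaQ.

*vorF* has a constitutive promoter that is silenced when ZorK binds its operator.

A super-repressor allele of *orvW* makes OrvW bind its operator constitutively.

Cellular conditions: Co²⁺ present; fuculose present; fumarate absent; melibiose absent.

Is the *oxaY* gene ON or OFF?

OFF

Co²⁺ is present, so SovZ is active.
Fumarate is absent, so KulZ is inactive.
Required activator KulZ is absent, so *oxaQ* is not transcribed.
So OxaQ is not produced.
OrvW is constitutively active in this strain.
With repressor OrvW bound, *dovT* is not transcribed.
So DovT is not produced.
With repressor SovZ bound, *oxaY* is not transcribed.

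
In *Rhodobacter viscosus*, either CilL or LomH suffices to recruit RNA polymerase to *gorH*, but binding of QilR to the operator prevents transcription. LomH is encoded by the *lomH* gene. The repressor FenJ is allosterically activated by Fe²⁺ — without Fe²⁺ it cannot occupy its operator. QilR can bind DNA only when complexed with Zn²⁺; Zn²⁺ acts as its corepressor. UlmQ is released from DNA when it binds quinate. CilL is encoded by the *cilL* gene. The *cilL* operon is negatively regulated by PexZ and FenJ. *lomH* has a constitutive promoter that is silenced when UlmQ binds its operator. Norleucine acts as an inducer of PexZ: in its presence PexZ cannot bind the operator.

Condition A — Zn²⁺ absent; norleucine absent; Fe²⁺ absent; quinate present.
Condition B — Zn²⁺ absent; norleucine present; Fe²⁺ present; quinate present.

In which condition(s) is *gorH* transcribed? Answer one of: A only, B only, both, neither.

Condition A:
Zn²⁺ is absent, so QilR is inactive.
Norleucine is absent, so PexZ is active.
Fe²⁺ is absent, so FenJ is inactive.
With repressor PexZ bound, *cilL* is not transcribed.
So CilL is not produced.
Quinate is present, so UlmQ is inactive.
With no repressor bound, *lomH* is transcribed.
So LomH is produced and active.
Activator LomH is present, so *gorH* is transcribed.
→ *gorH* is ON in A.
Condition B:
Zn²⁺ is absent, so QilR is inactive.
Norleucine is present, so PexZ is inactive.
Fe²⁺ is present, so FenJ is active.
With repressor FenJ bound, *cilL* is not transcribed.
So CilL is not produced.
Quinate is present, so UlmQ is inactive.
With no repressor bound, *lomH* is transcribed.
So LomH is produced and active.
Activator LomH is present, so *gorH* is transcribed.
→ *gorH* is ON in B.

both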